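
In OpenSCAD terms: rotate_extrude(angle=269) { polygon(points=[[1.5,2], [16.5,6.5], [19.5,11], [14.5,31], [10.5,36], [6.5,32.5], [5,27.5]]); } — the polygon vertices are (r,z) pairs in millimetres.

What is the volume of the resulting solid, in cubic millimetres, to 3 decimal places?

Profile (r,z), 7 vertices: (1.5,2) (16.5,6.5) (19.5,11) (14.5,31) (10.5,36) (6.5,32.5) (5,27.5)
edge 0: (1.5,2)→(16.5,6.5)  cross = 1.5·6.5 − 16.5·2 = -23.2500; (r_i+r_j)·cross = 18·-23.2500 = -418.5000
edge 1: (16.5,6.5)→(19.5,11)  cross = 16.5·11 − 19.5·6.5 = 54.7500; (r_i+r_j)·cross = 36·54.7500 = 1971.0000
edge 2: (19.5,11)→(14.5,31)  cross = 19.5·31 − 14.5·11 = 445.0000; (r_i+r_j)·cross = 34·445.0000 = 15130.0000
edge 3: (14.5,31)→(10.5,36)  cross = 14.5·36 − 10.5·31 = 196.5000; (r_i+r_j)·cross = 25·196.5000 = 4912.5000
edge 4: (10.5,36)→(6.5,32.5)  cross = 10.5·32.5 − 6.5·36 = 107.2500; (r_i+r_j)·cross = 17·107.2500 = 1823.2500
edge 5: (6.5,32.5)→(5,27.5)  cross = 6.5·27.5 − 5·32.5 = 16.2500; (r_i+r_j)·cross = 11.5·16.2500 = 186.8750
edge 6: (5,27.5)→(1.5,2)  cross = 5·2 − 1.5·27.5 = -31.2500; (r_i+r_j)·cross = 6.5·-31.2500 = -203.1250
Σcross = 765.2500 → A = |Σcross|/2 = 382.6250 mm²
Σ(r_i+r_j)·cross = 23402.0000 → first moment M = |Σ|/6 = 3900.3333
R_c = M/A = 3900.3333/382.6250 = 10.1936 mm
θ = 269° = 4.694936 rad
V = θ·R_c·A = 4.694936·10.1936·382.6250 = 18311.814 mm³

Volume = 18311.814 mm³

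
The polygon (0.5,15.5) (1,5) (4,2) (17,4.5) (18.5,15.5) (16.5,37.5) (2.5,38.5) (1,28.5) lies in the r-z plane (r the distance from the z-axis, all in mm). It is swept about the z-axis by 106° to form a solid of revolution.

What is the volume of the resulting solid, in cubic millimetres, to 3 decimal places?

Profile (r,z), 8 vertices: (0.5,15.5) (1,5) (4,2) (17,4.5) (18.5,15.5) (16.5,37.5) (2.5,38.5) (1,28.5)
edge 0: (0.5,15.5)→(1,5)  cross = 0.5·5 − 1·15.5 = -13.0000; (r_i+r_j)·cross = 1.5·-13.0000 = -19.5000
edge 1: (1,5)→(4,2)  cross = 1·2 − 4·5 = -18.0000; (r_i+r_j)·cross = 5·-18.0000 = -90.0000
edge 2: (4,2)→(17,4.5)  cross = 4·4.5 − 17·2 = -16.0000; (r_i+r_j)·cross = 21·-16.0000 = -336.0000
edge 3: (17,4.5)→(18.5,15.5)  cross = 17·15.5 − 18.5·4.5 = 180.2500; (r_i+r_j)·cross = 35.5·180.2500 = 6398.8750
edge 4: (18.5,15.5)→(16.5,37.5)  cross = 18.5·37.5 − 16.5·15.5 = 438.0000; (r_i+r_j)·cross = 35·438.0000 = 15330.0000
edge 5: (16.5,37.5)→(2.5,38.5)  cross = 16.5·38.5 − 2.5·37.5 = 541.5000; (r_i+r_j)·cross = 19·541.5000 = 10288.5000
edge 6: (2.5,38.5)→(1,28.5)  cross = 2.5·28.5 − 1·38.5 = 32.7500; (r_i+r_j)·cross = 3.5·32.7500 = 114.6250
edge 7: (1,28.5)→(0.5,15.5)  cross = 1·15.5 − 0.5·28.5 = 1.2500; (r_i+r_j)·cross = 1.5·1.2500 = 1.8750
Σcross = 1146.7500 → A = |Σcross|/2 = 573.3750 mm²
Σ(r_i+r_j)·cross = 31688.3750 → first moment M = |Σ|/6 = 5281.3958
R_c = M/A = 5281.3958/573.3750 = 9.2111 mm
θ = 106° = 1.850049 rad
V = θ·R_c·A = 1.850049·9.2111·573.3750 = 9770.841 mm³

Volume = 9770.841 mm³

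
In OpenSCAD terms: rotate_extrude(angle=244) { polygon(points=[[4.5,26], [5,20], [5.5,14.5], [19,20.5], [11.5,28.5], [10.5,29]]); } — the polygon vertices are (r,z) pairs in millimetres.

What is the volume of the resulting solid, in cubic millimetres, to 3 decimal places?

Profile (r,z), 6 vertices: (4.5,26) (5,20) (5.5,14.5) (19,20.5) (11.5,28.5) (10.5,29)
edge 0: (4.5,26)→(5,20)  cross = 4.5·20 − 5·26 = -40.0000; (r_i+r_j)·cross = 9.5·-40.0000 = -380.0000
edge 1: (5,20)→(5.5,14.5)  cross = 5·14.5 − 5.5·20 = -37.5000; (r_i+r_j)·cross = 10.5·-37.5000 = -393.7500
edge 2: (5.5,14.5)→(19,20.5)  cross = 5.5·20.5 − 19·14.5 = -162.7500; (r_i+r_j)·cross = 24.5·-162.7500 = -3987.3750
edge 3: (19,20.5)→(11.5,28.5)  cross = 19·28.5 − 11.5·20.5 = 305.7500; (r_i+r_j)·cross = 30.5·305.7500 = 9325.3750
edge 4: (11.5,28.5)→(10.5,29)  cross = 11.5·29 − 10.5·28.5 = 34.2500; (r_i+r_j)·cross = 22·34.2500 = 753.5000
edge 5: (10.5,29)→(4.5,26)  cross = 10.5·26 − 4.5·29 = 142.5000; (r_i+r_j)·cross = 15·142.5000 = 2137.5000
Σcross = 242.2500 → A = |Σcross|/2 = 121.1250 mm²
Σ(r_i+r_j)·cross = 7455.2500 → first moment M = |Σ|/6 = 1242.5417
R_c = M/A = 1242.5417/121.1250 = 10.2583 mm
θ = 244° = 4.258603 rad
V = θ·R_c·A = 4.258603·10.2583·121.1250 = 5291.492 mm³

Volume = 5291.492 mm³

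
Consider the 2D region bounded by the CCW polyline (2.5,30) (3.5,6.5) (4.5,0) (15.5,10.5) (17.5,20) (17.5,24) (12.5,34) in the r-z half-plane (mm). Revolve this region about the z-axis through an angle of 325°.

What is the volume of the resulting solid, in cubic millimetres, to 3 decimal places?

Profile (r,z), 7 vertices: (2.5,30) (3.5,6.5) (4.5,0) (15.5,10.5) (17.5,20) (17.5,24) (12.5,34)
edge 0: (2.5,30)→(3.5,6.5)  cross = 2.5·6.5 − 3.5·30 = -88.7500; (r_i+r_j)·cross = 6·-88.7500 = -532.5000
edge 1: (3.5,6.5)→(4.5,0)  cross = 3.5·0 − 4.5·6.5 = -29.2500; (r_i+r_j)·cross = 8·-29.2500 = -234.0000
edge 2: (4.5,0)→(15.5,10.5)  cross = 4.5·10.5 − 15.5·0 = 47.2500; (r_i+r_j)·cross = 20·47.2500 = 945.0000
edge 3: (15.5,10.5)→(17.5,20)  cross = 15.5·20 − 17.5·10.5 = 126.2500; (r_i+r_j)·cross = 33·126.2500 = 4166.2500
edge 4: (17.5,20)→(17.5,24)  cross = 17.5·24 − 17.5·20 = 70.0000; (r_i+r_j)·cross = 35·70.0000 = 2450.0000
edge 5: (17.5,24)→(12.5,34)  cross = 17.5·34 − 12.5·24 = 295.0000; (r_i+r_j)·cross = 30·295.0000 = 8850.0000
edge 6: (12.5,34)→(2.5,30)  cross = 12.5·30 − 2.5·34 = 290.0000; (r_i+r_j)·cross = 15·290.0000 = 4350.0000
Σcross = 710.5000 → A = |Σcross|/2 = 355.2500 mm²
Σ(r_i+r_j)·cross = 19994.7500 → first moment M = |Σ|/6 = 3332.4583
R_c = M/A = 3332.4583/355.2500 = 9.3806 mm
θ = 325° = 5.672320 rad
V = θ·R_c·A = 5.672320·9.3806·355.2500 = 18902.770 mm³

Volume = 18902.770 mm³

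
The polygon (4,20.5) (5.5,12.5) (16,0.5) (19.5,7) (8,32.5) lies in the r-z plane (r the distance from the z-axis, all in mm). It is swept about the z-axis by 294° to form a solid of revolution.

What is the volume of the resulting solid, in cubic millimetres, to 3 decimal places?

Profile (r,z), 5 vertices: (4,20.5) (5.5,12.5) (16,0.5) (19.5,7) (8,32.5)
edge 0: (4,20.5)→(5.5,12.5)  cross = 4·12.5 − 5.5·20.5 = -62.7500; (r_i+r_j)·cross = 9.5·-62.7500 = -596.1250
edge 1: (5.5,12.5)→(16,0.5)  cross = 5.5·0.5 − 16·12.5 = -197.2500; (r_i+r_j)·cross = 21.5·-197.2500 = -4240.8750
edge 2: (16,0.5)→(19.5,7)  cross = 16·7 − 19.5·0.5 = 102.2500; (r_i+r_j)·cross = 35.5·102.2500 = 3629.8750
edge 3: (19.5,7)→(8,32.5)  cross = 19.5·32.5 − 8·7 = 577.7500; (r_i+r_j)·cross = 27.5·577.7500 = 15888.1250
edge 4: (8,32.5)→(4,20.5)  cross = 8·20.5 − 4·32.5 = 34.0000; (r_i+r_j)·cross = 12·34.0000 = 408.0000
Σcross = 454.0000 → A = |Σcross|/2 = 227.0000 mm²
Σ(r_i+r_j)·cross = 15089.0000 → first moment M = |Σ|/6 = 2514.8333
R_c = M/A = 2514.8333/227.0000 = 11.0786 mm
θ = 294° = 5.131268 rad
V = θ·R_c·A = 5.131268·11.0786·227.0000 = 12904.284 mm³

Volume = 12904.284 mm³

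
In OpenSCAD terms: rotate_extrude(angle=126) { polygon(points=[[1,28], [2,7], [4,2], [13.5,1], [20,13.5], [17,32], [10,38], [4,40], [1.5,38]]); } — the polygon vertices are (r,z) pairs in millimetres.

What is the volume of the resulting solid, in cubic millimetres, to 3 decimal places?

Volume = 11992.644 mm³

Profile (r,z), 9 vertices: (1,28) (2,7) (4,2) (13.5,1) (20,13.5) (17,32) (10,38) (4,40) (1.5,38)
edge 0: (1,28)→(2,7)  cross = 1·7 − 2·28 = -49.0000; (r_i+r_j)·cross = 3·-49.0000 = -147.0000
edge 1: (2,7)→(4,2)  cross = 2·2 − 4·7 = -24.0000; (r_i+r_j)·cross = 6·-24.0000 = -144.0000
edge 2: (4,2)→(13.5,1)  cross = 4·1 − 13.5·2 = -23.0000; (r_i+r_j)·cross = 17.5·-23.0000 = -402.5000
edge 3: (13.5,1)→(20,13.5)  cross = 13.5·13.5 − 20·1 = 162.2500; (r_i+r_j)·cross = 33.5·162.2500 = 5435.3750
edge 4: (20,13.5)→(17,32)  cross = 20·32 − 17·13.5 = 410.5000; (r_i+r_j)·cross = 37·410.5000 = 15188.5000
edge 5: (17,32)→(10,38)  cross = 17·38 − 10·32 = 326.0000; (r_i+r_j)·cross = 27·326.0000 = 8802.0000
edge 6: (10,38)→(4,40)  cross = 10·40 − 4·38 = 248.0000; (r_i+r_j)·cross = 14·248.0000 = 3472.0000
edge 7: (4,40)→(1.5,38)  cross = 4·38 − 1.5·40 = 92.0000; (r_i+r_j)·cross = 5.5·92.0000 = 506.0000
edge 8: (1.5,38)→(1,28)  cross = 1.5·28 − 1·38 = 4.0000; (r_i+r_j)·cross = 2.5·4.0000 = 10.0000
Σcross = 1146.7500 → A = |Σcross|/2 = 573.3750 mm²
Σ(r_i+r_j)·cross = 32720.3750 → first moment M = |Σ|/6 = 5453.3958
R_c = M/A = 5453.3958/573.3750 = 9.5110 mm
θ = 126° = 2.199115 rad
V = θ·R_c·A = 2.199115·9.5110·573.3750 = 11992.644 mm³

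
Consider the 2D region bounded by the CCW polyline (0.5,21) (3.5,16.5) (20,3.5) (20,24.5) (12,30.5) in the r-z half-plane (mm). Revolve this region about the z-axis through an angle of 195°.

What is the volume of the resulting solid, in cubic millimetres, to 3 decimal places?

Volume = 12560.360 mm³

Profile (r,z), 5 vertices: (0.5,21) (3.5,16.5) (20,3.5) (20,24.5) (12,30.5)
edge 0: (0.5,21)→(3.5,16.5)  cross = 0.5·16.5 − 3.5·21 = -65.2500; (r_i+r_j)·cross = 4·-65.2500 = -261.0000
edge 1: (3.5,16.5)→(20,3.5)  cross = 3.5·3.5 − 20·16.5 = -317.7500; (r_i+r_j)·cross = 23.5·-317.7500 = -7467.1250
edge 2: (20,3.5)→(20,24.5)  cross = 20·24.5 − 20·3.5 = 420.0000; (r_i+r_j)·cross = 40·420.0000 = 16800.0000
edge 3: (20,24.5)→(12,30.5)  cross = 20·30.5 − 12·24.5 = 316.0000; (r_i+r_j)·cross = 32·316.0000 = 10112.0000
edge 4: (12,30.5)→(0.5,21)  cross = 12·21 − 0.5·30.5 = 236.7500; (r_i+r_j)·cross = 12.5·236.7500 = 2959.3750
Σcross = 589.7500 → A = |Σcross|/2 = 294.8750 mm²
Σ(r_i+r_j)·cross = 22143.2500 → first moment M = |Σ|/6 = 3690.5417
R_c = M/A = 3690.5417/294.8750 = 12.5156 mm
θ = 195° = 3.403392 rad
V = θ·R_c·A = 3.403392·12.5156·294.8750 = 12560.360 mm³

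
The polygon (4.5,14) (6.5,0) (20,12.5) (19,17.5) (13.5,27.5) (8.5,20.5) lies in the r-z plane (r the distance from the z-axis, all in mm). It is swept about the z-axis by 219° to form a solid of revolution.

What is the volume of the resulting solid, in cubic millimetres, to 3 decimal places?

Volume = 10279.679 mm³

Profile (r,z), 6 vertices: (4.5,14) (6.5,0) (20,12.5) (19,17.5) (13.5,27.5) (8.5,20.5)
edge 0: (4.5,14)→(6.5,0)  cross = 4.5·0 − 6.5·14 = -91.0000; (r_i+r_j)·cross = 11·-91.0000 = -1001.0000
edge 1: (6.5,0)→(20,12.5)  cross = 6.5·12.5 − 20·0 = 81.2500; (r_i+r_j)·cross = 26.5·81.2500 = 2153.1250
edge 2: (20,12.5)→(19,17.5)  cross = 20·17.5 − 19·12.5 = 112.5000; (r_i+r_j)·cross = 39·112.5000 = 4387.5000
edge 3: (19,17.5)→(13.5,27.5)  cross = 19·27.5 − 13.5·17.5 = 286.2500; (r_i+r_j)·cross = 32.5·286.2500 = 9303.1250
edge 4: (13.5,27.5)→(8.5,20.5)  cross = 13.5·20.5 − 8.5·27.5 = 43.0000; (r_i+r_j)·cross = 22·43.0000 = 946.0000
edge 5: (8.5,20.5)→(4.5,14)  cross = 8.5·14 − 4.5·20.5 = 26.7500; (r_i+r_j)·cross = 13·26.7500 = 347.7500
Σcross = 458.7500 → A = |Σcross|/2 = 229.3750 mm²
Σ(r_i+r_j)·cross = 16136.5000 → first moment M = |Σ|/6 = 2689.4167
R_c = M/A = 2689.4167/229.3750 = 11.7250 mm
θ = 219° = 3.822271 rad
V = θ·R_c·A = 3.822271·11.7250·229.3750 = 10279.679 mm³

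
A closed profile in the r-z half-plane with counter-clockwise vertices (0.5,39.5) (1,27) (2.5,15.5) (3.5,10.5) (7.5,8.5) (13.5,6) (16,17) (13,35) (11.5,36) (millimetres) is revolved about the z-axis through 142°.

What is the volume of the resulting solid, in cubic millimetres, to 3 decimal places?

Volume = 7524.427 mm³

Profile (r,z), 9 vertices: (0.5,39.5) (1,27) (2.5,15.5) (3.5,10.5) (7.5,8.5) (13.5,6) (16,17) (13,35) (11.5,36)
edge 0: (0.5,39.5)→(1,27)  cross = 0.5·27 − 1·39.5 = -26.0000; (r_i+r_j)·cross = 1.5·-26.0000 = -39.0000
edge 1: (1,27)→(2.5,15.5)  cross = 1·15.5 − 2.5·27 = -52.0000; (r_i+r_j)·cross = 3.5·-52.0000 = -182.0000
edge 2: (2.5,15.5)→(3.5,10.5)  cross = 2.5·10.5 − 3.5·15.5 = -28.0000; (r_i+r_j)·cross = 6·-28.0000 = -168.0000
edge 3: (3.5,10.5)→(7.5,8.5)  cross = 3.5·8.5 − 7.5·10.5 = -49.0000; (r_i+r_j)·cross = 11·-49.0000 = -539.0000
edge 4: (7.5,8.5)→(13.5,6)  cross = 7.5·6 − 13.5·8.5 = -69.7500; (r_i+r_j)·cross = 21·-69.7500 = -1464.7500
edge 5: (13.5,6)→(16,17)  cross = 13.5·17 − 16·6 = 133.5000; (r_i+r_j)·cross = 29.5·133.5000 = 3938.2500
edge 6: (16,17)→(13,35)  cross = 16·35 − 13·17 = 339.0000; (r_i+r_j)·cross = 29·339.0000 = 9831.0000
edge 7: (13,35)→(11.5,36)  cross = 13·36 − 11.5·35 = 65.5000; (r_i+r_j)·cross = 24.5·65.5000 = 1604.7500
edge 8: (11.5,36)→(0.5,39.5)  cross = 11.5·39.5 − 0.5·36 = 436.2500; (r_i+r_j)·cross = 12·436.2500 = 5235.0000
Σcross = 749.5000 → A = |Σcross|/2 = 374.7500 mm²
Σ(r_i+r_j)·cross = 18216.2500 → first moment M = |Σ|/6 = 3036.0417
R_c = M/A = 3036.0417/374.7500 = 8.1015 mm
θ = 142° = 2.478368 rad
V = θ·R_c·A = 2.478368·8.1015·374.7500 = 7524.427 mm³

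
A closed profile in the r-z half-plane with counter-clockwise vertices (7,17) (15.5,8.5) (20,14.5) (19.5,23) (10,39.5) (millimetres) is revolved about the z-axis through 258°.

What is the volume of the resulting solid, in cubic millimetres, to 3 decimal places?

Volume = 13870.492 mm³

Profile (r,z), 5 vertices: (7,17) (15.5,8.5) (20,14.5) (19.5,23) (10,39.5)
edge 0: (7,17)→(15.5,8.5)  cross = 7·8.5 − 15.5·17 = -204.0000; (r_i+r_j)·cross = 22.5·-204.0000 = -4590.0000
edge 1: (15.5,8.5)→(20,14.5)  cross = 15.5·14.5 − 20·8.5 = 54.7500; (r_i+r_j)·cross = 35.5·54.7500 = 1943.6250
edge 2: (20,14.5)→(19.5,23)  cross = 20·23 − 19.5·14.5 = 177.2500; (r_i+r_j)·cross = 39.5·177.2500 = 7001.3750
edge 3: (19.5,23)→(10,39.5)  cross = 19.5·39.5 − 10·23 = 540.2500; (r_i+r_j)·cross = 29.5·540.2500 = 15937.3750
edge 4: (10,39.5)→(7,17)  cross = 10·17 − 7·39.5 = -106.5000; (r_i+r_j)·cross = 17·-106.5000 = -1810.5000
Σcross = 461.7500 → A = |Σcross|/2 = 230.8750 mm²
Σ(r_i+r_j)·cross = 18481.8750 → first moment M = |Σ|/6 = 3080.3125
R_c = M/A = 3080.3125/230.8750 = 13.3419 mm
θ = 258° = 4.502949 rad
V = θ·R_c·A = 4.502949·13.3419·230.8750 = 13870.492 mm³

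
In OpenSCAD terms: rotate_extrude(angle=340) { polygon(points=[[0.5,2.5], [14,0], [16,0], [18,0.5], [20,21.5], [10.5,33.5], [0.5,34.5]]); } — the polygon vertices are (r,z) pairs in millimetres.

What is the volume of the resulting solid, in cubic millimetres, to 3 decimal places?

Profile (r,z), 7 vertices: (0.5,2.5) (14,0) (16,0) (18,0.5) (20,21.5) (10.5,33.5) (0.5,34.5)
edge 0: (0.5,2.5)→(14,0)  cross = 0.5·0 − 14·2.5 = -35.0000; (r_i+r_j)·cross = 14.5·-35.0000 = -507.5000
edge 1: (14,0)→(16,0)  cross = 14·0 − 16·0 = 0.0000; (r_i+r_j)·cross = 30·0.0000 = 0.0000
edge 2: (16,0)→(18,0.5)  cross = 16·0.5 − 18·0 = 8.0000; (r_i+r_j)·cross = 34·8.0000 = 272.0000
edge 3: (18,0.5)→(20,21.5)  cross = 18·21.5 − 20·0.5 = 377.0000; (r_i+r_j)·cross = 38·377.0000 = 14326.0000
edge 4: (20,21.5)→(10.5,33.5)  cross = 20·33.5 − 10.5·21.5 = 444.2500; (r_i+r_j)·cross = 30.5·444.2500 = 13549.6250
edge 5: (10.5,33.5)→(0.5,34.5)  cross = 10.5·34.5 − 0.5·33.5 = 345.5000; (r_i+r_j)·cross = 11·345.5000 = 3800.5000
edge 6: (0.5,34.5)→(0.5,2.5)  cross = 0.5·2.5 − 0.5·34.5 = -16.0000; (r_i+r_j)·cross = 1·-16.0000 = -16.0000
Σcross = 1123.7500 → A = |Σcross|/2 = 561.8750 mm²
Σ(r_i+r_j)·cross = 31424.6250 → first moment M = |Σ|/6 = 5237.4375
R_c = M/A = 5237.4375/561.8750 = 9.3214 mm
θ = 340° = 5.934119 rad
V = θ·R_c·A = 5.934119·9.3214·561.8750 = 31079.580 mm³

Volume = 31079.580 mm³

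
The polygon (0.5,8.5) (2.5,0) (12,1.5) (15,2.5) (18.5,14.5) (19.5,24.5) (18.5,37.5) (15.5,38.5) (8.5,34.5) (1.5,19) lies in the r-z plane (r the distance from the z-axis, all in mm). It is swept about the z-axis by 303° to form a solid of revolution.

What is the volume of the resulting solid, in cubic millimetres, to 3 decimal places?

Volume = 29536.303 mm³

Profile (r,z), 10 vertices: (0.5,8.5) (2.5,0) (12,1.5) (15,2.5) (18.5,14.5) (19.5,24.5) (18.5,37.5) (15.5,38.5) (8.5,34.5) (1.5,19)
edge 0: (0.5,8.5)→(2.5,0)  cross = 0.5·0 − 2.5·8.5 = -21.2500; (r_i+r_j)·cross = 3·-21.2500 = -63.7500
edge 1: (2.5,0)→(12,1.5)  cross = 2.5·1.5 − 12·0 = 3.7500; (r_i+r_j)·cross = 14.5·3.7500 = 54.3750
edge 2: (12,1.5)→(15,2.5)  cross = 12·2.5 − 15·1.5 = 7.5000; (r_i+r_j)·cross = 27·7.5000 = 202.5000
edge 3: (15,2.5)→(18.5,14.5)  cross = 15·14.5 − 18.5·2.5 = 171.2500; (r_i+r_j)·cross = 33.5·171.2500 = 5736.8750
edge 4: (18.5,14.5)→(19.5,24.5)  cross = 18.5·24.5 − 19.5·14.5 = 170.5000; (r_i+r_j)·cross = 38·170.5000 = 6479.0000
edge 5: (19.5,24.5)→(18.5,37.5)  cross = 19.5·37.5 − 18.5·24.5 = 278.0000; (r_i+r_j)·cross = 38·278.0000 = 10564.0000
edge 6: (18.5,37.5)→(15.5,38.5)  cross = 18.5·38.5 − 15.5·37.5 = 131.0000; (r_i+r_j)·cross = 34·131.0000 = 4454.0000
edge 7: (15.5,38.5)→(8.5,34.5)  cross = 15.5·34.5 − 8.5·38.5 = 207.5000; (r_i+r_j)·cross = 24·207.5000 = 4980.0000
edge 8: (8.5,34.5)→(1.5,19)  cross = 8.5·19 − 1.5·34.5 = 109.7500; (r_i+r_j)·cross = 10·109.7500 = 1097.5000
edge 9: (1.5,19)→(0.5,8.5)  cross = 1.5·8.5 − 0.5·19 = 3.2500; (r_i+r_j)·cross = 2·3.2500 = 6.5000
Σcross = 1061.2500 → A = |Σcross|/2 = 530.6250 mm²
Σ(r_i+r_j)·cross = 33511.0000 → first moment M = |Σ|/6 = 5585.1667
R_c = M/A = 5585.1667/530.6250 = 10.5256 mm
θ = 303° = 5.288348 rad
V = θ·R_c·A = 5.288348·10.5256·530.6250 = 29536.303 mm³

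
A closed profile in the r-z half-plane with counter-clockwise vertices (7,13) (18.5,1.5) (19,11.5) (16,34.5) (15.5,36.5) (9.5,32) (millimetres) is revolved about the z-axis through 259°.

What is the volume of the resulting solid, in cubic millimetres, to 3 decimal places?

Volume = 15950.429 mm³

Profile (r,z), 6 vertices: (7,13) (18.5,1.5) (19,11.5) (16,34.5) (15.5,36.5) (9.5,32)
edge 0: (7,13)→(18.5,1.5)  cross = 7·1.5 − 18.5·13 = -230.0000; (r_i+r_j)·cross = 25.5·-230.0000 = -5865.0000
edge 1: (18.5,1.5)→(19,11.5)  cross = 18.5·11.5 − 19·1.5 = 184.2500; (r_i+r_j)·cross = 37.5·184.2500 = 6909.3750
edge 2: (19,11.5)→(16,34.5)  cross = 19·34.5 − 16·11.5 = 471.5000; (r_i+r_j)·cross = 35·471.5000 = 16502.5000
edge 3: (16,34.5)→(15.5,36.5)  cross = 16·36.5 − 15.5·34.5 = 49.2500; (r_i+r_j)·cross = 31.5·49.2500 = 1551.3750
edge 4: (15.5,36.5)→(9.5,32)  cross = 15.5·32 − 9.5·36.5 = 149.2500; (r_i+r_j)·cross = 25·149.2500 = 3731.2500
edge 5: (9.5,32)→(7,13)  cross = 9.5·13 − 7·32 = -100.5000; (r_i+r_j)·cross = 16.5·-100.5000 = -1658.2500
Σcross = 523.7500 → A = |Σcross|/2 = 261.8750 mm²
Σ(r_i+r_j)·cross = 21171.2500 → first moment M = |Σ|/6 = 3528.5417
R_c = M/A = 3528.5417/261.8750 = 13.4741 mm
θ = 259° = 4.520403 rad
V = θ·R_c·A = 4.520403·13.4741·261.8750 = 15950.429 mm³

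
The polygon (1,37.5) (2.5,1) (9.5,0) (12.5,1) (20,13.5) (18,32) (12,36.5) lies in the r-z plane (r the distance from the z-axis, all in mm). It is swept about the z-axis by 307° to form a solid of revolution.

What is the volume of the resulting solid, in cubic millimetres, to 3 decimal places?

Volume = 29698.723 mm³

Profile (r,z), 7 vertices: (1,37.5) (2.5,1) (9.5,0) (12.5,1) (20,13.5) (18,32) (12,36.5)
edge 0: (1,37.5)→(2.5,1)  cross = 1·1 − 2.5·37.5 = -92.7500; (r_i+r_j)·cross = 3.5·-92.7500 = -324.6250
edge 1: (2.5,1)→(9.5,0)  cross = 2.5·0 − 9.5·1 = -9.5000; (r_i+r_j)·cross = 12·-9.5000 = -114.0000
edge 2: (9.5,0)→(12.5,1)  cross = 9.5·1 − 12.5·0 = 9.5000; (r_i+r_j)·cross = 22·9.5000 = 209.0000
edge 3: (12.5,1)→(20,13.5)  cross = 12.5·13.5 − 20·1 = 148.7500; (r_i+r_j)·cross = 32.5·148.7500 = 4834.3750
edge 4: (20,13.5)→(18,32)  cross = 20·32 − 18·13.5 = 397.0000; (r_i+r_j)·cross = 38·397.0000 = 15086.0000
edge 5: (18,32)→(12,36.5)  cross = 18·36.5 − 12·32 = 273.0000; (r_i+r_j)·cross = 30·273.0000 = 8190.0000
edge 6: (12,36.5)→(1,37.5)  cross = 12·37.5 − 1·36.5 = 413.5000; (r_i+r_j)·cross = 13·413.5000 = 5375.5000
Σcross = 1139.5000 → A = |Σcross|/2 = 569.7500 mm²
Σ(r_i+r_j)·cross = 33256.2500 → first moment M = |Σ|/6 = 5542.7083
R_c = M/A = 5542.7083/569.7500 = 9.7283 mm
θ = 307° = 5.358161 rad
V = θ·R_c·A = 5.358161·9.7283·569.7500 = 29698.723 mm³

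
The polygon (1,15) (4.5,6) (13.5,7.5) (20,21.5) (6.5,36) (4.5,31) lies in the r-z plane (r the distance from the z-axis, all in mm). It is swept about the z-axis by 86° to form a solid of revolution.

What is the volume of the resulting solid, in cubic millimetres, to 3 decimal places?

Volume = 4883.574 mm³

Profile (r,z), 6 vertices: (1,15) (4.5,6) (13.5,7.5) (20,21.5) (6.5,36) (4.5,31)
edge 0: (1,15)→(4.5,6)  cross = 1·6 − 4.5·15 = -61.5000; (r_i+r_j)·cross = 5.5·-61.5000 = -338.2500
edge 1: (4.5,6)→(13.5,7.5)  cross = 4.5·7.5 − 13.5·6 = -47.2500; (r_i+r_j)·cross = 18·-47.2500 = -850.5000
edge 2: (13.5,7.5)→(20,21.5)  cross = 13.5·21.5 − 20·7.5 = 140.2500; (r_i+r_j)·cross = 33.5·140.2500 = 4698.3750
edge 3: (20,21.5)→(6.5,36)  cross = 20·36 − 6.5·21.5 = 580.2500; (r_i+r_j)·cross = 26.5·580.2500 = 15376.6250
edge 4: (6.5,36)→(4.5,31)  cross = 6.5·31 − 4.5·36 = 39.5000; (r_i+r_j)·cross = 11·39.5000 = 434.5000
edge 5: (4.5,31)→(1,15)  cross = 4.5·15 − 1·31 = 36.5000; (r_i+r_j)·cross = 5.5·36.5000 = 200.7500
Σcross = 687.7500 → A = |Σcross|/2 = 343.8750 mm²
Σ(r_i+r_j)·cross = 19521.5000 → first moment M = |Σ|/6 = 3253.5833
R_c = M/A = 3253.5833/343.8750 = 9.4615 mm
θ = 86° = 1.500983 rad
V = θ·R_c·A = 1.500983·9.4615·343.8750 = 4883.574 mm³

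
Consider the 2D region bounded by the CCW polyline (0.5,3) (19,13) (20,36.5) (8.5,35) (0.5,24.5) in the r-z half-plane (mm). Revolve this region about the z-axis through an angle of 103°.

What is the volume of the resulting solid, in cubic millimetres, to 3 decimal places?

Volume = 8609.620 mm³

Profile (r,z), 5 vertices: (0.5,3) (19,13) (20,36.5) (8.5,35) (0.5,24.5)
edge 0: (0.5,3)→(19,13)  cross = 0.5·13 − 19·3 = -50.5000; (r_i+r_j)·cross = 19.5·-50.5000 = -984.7500
edge 1: (19,13)→(20,36.5)  cross = 19·36.5 − 20·13 = 433.5000; (r_i+r_j)·cross = 39·433.5000 = 16906.5000
edge 2: (20,36.5)→(8.5,35)  cross = 20·35 − 8.5·36.5 = 389.7500; (r_i+r_j)·cross = 28.5·389.7500 = 11107.8750
edge 3: (8.5,35)→(0.5,24.5)  cross = 8.5·24.5 − 0.5·35 = 190.7500; (r_i+r_j)·cross = 9·190.7500 = 1716.7500
edge 4: (0.5,24.5)→(0.5,3)  cross = 0.5·3 − 0.5·24.5 = -10.7500; (r_i+r_j)·cross = 1·-10.7500 = -10.7500
Σcross = 952.7500 → A = |Σcross|/2 = 476.3750 mm²
Σ(r_i+r_j)·cross = 28735.6250 → first moment M = |Σ|/6 = 4789.2708
R_c = M/A = 4789.2708/476.3750 = 10.0536 mm
θ = 103° = 1.797689 rad
V = θ·R_c·A = 1.797689·10.0536·476.3750 = 8609.620 mm³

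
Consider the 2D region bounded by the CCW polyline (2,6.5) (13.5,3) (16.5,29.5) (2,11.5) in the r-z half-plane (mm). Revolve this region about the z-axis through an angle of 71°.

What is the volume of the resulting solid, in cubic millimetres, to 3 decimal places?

Volume = 2390.437 mm³

Profile (r,z), 4 vertices: (2,6.5) (13.5,3) (16.5,29.5) (2,11.5)
edge 0: (2,6.5)→(13.5,3)  cross = 2·3 − 13.5·6.5 = -81.7500; (r_i+r_j)·cross = 15.5·-81.7500 = -1267.1250
edge 1: (13.5,3)→(16.5,29.5)  cross = 13.5·29.5 − 16.5·3 = 348.7500; (r_i+r_j)·cross = 30·348.7500 = 10462.5000
edge 2: (16.5,29.5)→(2,11.5)  cross = 16.5·11.5 − 2·29.5 = 130.7500; (r_i+r_j)·cross = 18.5·130.7500 = 2418.8750
edge 3: (2,11.5)→(2,6.5)  cross = 2·6.5 − 2·11.5 = -10.0000; (r_i+r_j)·cross = 4·-10.0000 = -40.0000
Σcross = 387.7500 → A = |Σcross|/2 = 193.8750 mm²
Σ(r_i+r_j)·cross = 11574.2500 → first moment M = |Σ|/6 = 1929.0417
R_c = M/A = 1929.0417/193.8750 = 9.9499 mm
θ = 71° = 1.239184 rad
V = θ·R_c·A = 1.239184·9.9499·193.8750 = 2390.437 mm³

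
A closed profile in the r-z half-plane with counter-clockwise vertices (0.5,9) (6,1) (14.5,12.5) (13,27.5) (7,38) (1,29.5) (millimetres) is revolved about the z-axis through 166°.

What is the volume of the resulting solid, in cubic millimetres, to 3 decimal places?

Volume = 7126.623 mm³

Profile (r,z), 6 vertices: (0.5,9) (6,1) (14.5,12.5) (13,27.5) (7,38) (1,29.5)
edge 0: (0.5,9)→(6,1)  cross = 0.5·1 − 6·9 = -53.5000; (r_i+r_j)·cross = 6.5·-53.5000 = -347.7500
edge 1: (6,1)→(14.5,12.5)  cross = 6·12.5 − 14.5·1 = 60.5000; (r_i+r_j)·cross = 20.5·60.5000 = 1240.2500
edge 2: (14.5,12.5)→(13,27.5)  cross = 14.5·27.5 − 13·12.5 = 236.2500; (r_i+r_j)·cross = 27.5·236.2500 = 6496.8750
edge 3: (13,27.5)→(7,38)  cross = 13·38 − 7·27.5 = 301.5000; (r_i+r_j)·cross = 20·301.5000 = 6030.0000
edge 4: (7,38)→(1,29.5)  cross = 7·29.5 − 1·38 = 168.5000; (r_i+r_j)·cross = 8·168.5000 = 1348.0000
edge 5: (1,29.5)→(0.5,9)  cross = 1·9 − 0.5·29.5 = -5.7500; (r_i+r_j)·cross = 1.5·-5.7500 = -8.6250
Σcross = 707.5000 → A = |Σcross|/2 = 353.7500 mm²
Σ(r_i+r_j)·cross = 14758.7500 → first moment M = |Σ|/6 = 2459.7917
R_c = M/A = 2459.7917/353.7500 = 6.9535 mm
θ = 166° = 2.897247 rad
V = θ·R_c·A = 2.897247·6.9535·353.7500 = 7126.623 mm³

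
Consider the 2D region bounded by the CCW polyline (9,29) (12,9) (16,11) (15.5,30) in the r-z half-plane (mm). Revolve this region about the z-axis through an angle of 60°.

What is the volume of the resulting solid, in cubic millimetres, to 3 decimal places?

Volume = 1431.868 mm³

Profile (r,z), 4 vertices: (9,29) (12,9) (16,11) (15.5,30)
edge 0: (9,29)→(12,9)  cross = 9·9 − 12·29 = -267.0000; (r_i+r_j)·cross = 21·-267.0000 = -5607.0000
edge 1: (12,9)→(16,11)  cross = 12·11 − 16·9 = -12.0000; (r_i+r_j)·cross = 28·-12.0000 = -336.0000
edge 2: (16,11)→(15.5,30)  cross = 16·30 − 15.5·11 = 309.5000; (r_i+r_j)·cross = 31.5·309.5000 = 9749.2500
edge 3: (15.5,30)→(9,29)  cross = 15.5·29 − 9·30 = 179.5000; (r_i+r_j)·cross = 24.5·179.5000 = 4397.7500
Σcross = 210.0000 → A = |Σcross|/2 = 105.0000 mm²
Σ(r_i+r_j)·cross = 8204.0000 → first moment M = |Σ|/6 = 1367.3333
R_c = M/A = 1367.3333/105.0000 = 13.0222 mm
θ = 60° = 1.047198 rad
V = θ·R_c·A = 1.047198·13.0222·105.0000 = 1431.868 mm³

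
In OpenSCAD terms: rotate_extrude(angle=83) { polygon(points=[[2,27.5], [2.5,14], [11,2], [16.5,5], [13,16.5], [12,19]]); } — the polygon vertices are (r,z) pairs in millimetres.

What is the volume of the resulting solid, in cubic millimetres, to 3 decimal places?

Profile (r,z), 6 vertices: (2,27.5) (2.5,14) (11,2) (16.5,5) (13,16.5) (12,19)
edge 0: (2,27.5)→(2.5,14)  cross = 2·14 − 2.5·27.5 = -40.7500; (r_i+r_j)·cross = 4.5·-40.7500 = -183.3750
edge 1: (2.5,14)→(11,2)  cross = 2.5·2 − 11·14 = -149.0000; (r_i+r_j)·cross = 13.5·-149.0000 = -2011.5000
edge 2: (11,2)→(16.5,5)  cross = 11·5 − 16.5·2 = 22.0000; (r_i+r_j)·cross = 27.5·22.0000 = 605.0000
edge 3: (16.5,5)→(13,16.5)  cross = 16.5·16.5 − 13·5 = 207.2500; (r_i+r_j)·cross = 29.5·207.2500 = 6113.8750
edge 4: (13,16.5)→(12,19)  cross = 13·19 − 12·16.5 = 49.0000; (r_i+r_j)·cross = 25·49.0000 = 1225.0000
edge 5: (12,19)→(2,27.5)  cross = 12·27.5 − 2·19 = 292.0000; (r_i+r_j)·cross = 14·292.0000 = 4088.0000
Σcross = 380.5000 → A = |Σcross|/2 = 190.2500 mm²
Σ(r_i+r_j)·cross = 9837.0000 → first moment M = |Σ|/6 = 1639.5000
R_c = M/A = 1639.5000/190.2500 = 8.6176 mm
θ = 83° = 1.448623 rad
V = θ·R_c·A = 1.448623·8.6176·190.2500 = 2375.018 mm³

Volume = 2375.018 mm³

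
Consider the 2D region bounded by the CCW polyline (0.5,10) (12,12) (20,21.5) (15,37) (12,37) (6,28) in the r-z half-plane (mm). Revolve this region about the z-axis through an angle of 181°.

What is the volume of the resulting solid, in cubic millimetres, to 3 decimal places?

Profile (r,z), 6 vertices: (0.5,10) (12,12) (20,21.5) (15,37) (12,37) (6,28)
edge 0: (0.5,10)→(12,12)  cross = 0.5·12 − 12·10 = -114.0000; (r_i+r_j)·cross = 12.5·-114.0000 = -1425.0000
edge 1: (12,12)→(20,21.5)  cross = 12·21.5 − 20·12 = 18.0000; (r_i+r_j)·cross = 32·18.0000 = 576.0000
edge 2: (20,21.5)→(15,37)  cross = 20·37 − 15·21.5 = 417.5000; (r_i+r_j)·cross = 35·417.5000 = 14612.5000
edge 3: (15,37)→(12,37)  cross = 15·37 − 12·37 = 111.0000; (r_i+r_j)·cross = 27·111.0000 = 2997.0000
edge 4: (12,37)→(6,28)  cross = 12·28 − 6·37 = 114.0000; (r_i+r_j)·cross = 18·114.0000 = 2052.0000
edge 5: (6,28)→(0.5,10)  cross = 6·10 − 0.5·28 = 46.0000; (r_i+r_j)·cross = 6.5·46.0000 = 299.0000
Σcross = 592.5000 → A = |Σcross|/2 = 296.2500 mm²
Σ(r_i+r_j)·cross = 19111.5000 → first moment M = |Σ|/6 = 3185.2500
R_c = M/A = 3185.2500/296.2500 = 10.7519 mm
θ = 181° = 3.159046 rad
V = θ·R_c·A = 3.159046·10.7519·296.2500 = 10062.351 mm³

Volume = 10062.351 mm³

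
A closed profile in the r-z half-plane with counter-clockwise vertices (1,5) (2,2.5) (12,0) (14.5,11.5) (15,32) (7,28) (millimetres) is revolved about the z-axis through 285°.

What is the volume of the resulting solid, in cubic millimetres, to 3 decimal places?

Profile (r,z), 6 vertices: (1,5) (2,2.5) (12,0) (14.5,11.5) (15,32) (7,28)
edge 0: (1,5)→(2,2.5)  cross = 1·2.5 − 2·5 = -7.5000; (r_i+r_j)·cross = 3·-7.5000 = -22.5000
edge 1: (2,2.5)→(12,0)  cross = 2·0 − 12·2.5 = -30.0000; (r_i+r_j)·cross = 14·-30.0000 = -420.0000
edge 2: (12,0)→(14.5,11.5)  cross = 12·11.5 − 14.5·0 = 138.0000; (r_i+r_j)·cross = 26.5·138.0000 = 3657.0000
edge 3: (14.5,11.5)→(15,32)  cross = 14.5·32 − 15·11.5 = 291.5000; (r_i+r_j)·cross = 29.5·291.5000 = 8599.2500
edge 4: (15,32)→(7,28)  cross = 15·28 − 7·32 = 196.0000; (r_i+r_j)·cross = 22·196.0000 = 4312.0000
edge 5: (7,28)→(1,5)  cross = 7·5 − 1·28 = 7.0000; (r_i+r_j)·cross = 8·7.0000 = 56.0000
Σcross = 595.0000 → A = |Σcross|/2 = 297.5000 mm²
Σ(r_i+r_j)·cross = 16181.7500 → first moment M = |Σ|/6 = 2696.9583
R_c = M/A = 2696.9583/297.5000 = 9.0654 mm
θ = 285° = 4.974188 rad
V = θ·R_c·A = 4.974188·9.0654·297.5000 = 13415.179 mm³

Volume = 13415.179 mm³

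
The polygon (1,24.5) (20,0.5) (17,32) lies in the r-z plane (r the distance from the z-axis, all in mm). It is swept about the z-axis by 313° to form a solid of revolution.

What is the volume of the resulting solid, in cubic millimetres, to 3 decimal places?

Volume = 18215.975 mm³

Profile (r,z), 3 vertices: (1,24.5) (20,0.5) (17,32)
edge 0: (1,24.5)→(20,0.5)  cross = 1·0.5 − 20·24.5 = -489.5000; (r_i+r_j)·cross = 21·-489.5000 = -10279.5000
edge 1: (20,0.5)→(17,32)  cross = 20·32 − 17·0.5 = 631.5000; (r_i+r_j)·cross = 37·631.5000 = 23365.5000
edge 2: (17,32)→(1,24.5)  cross = 17·24.5 − 1·32 = 384.5000; (r_i+r_j)·cross = 18·384.5000 = 6921.0000
Σcross = 526.5000 → A = |Σcross|/2 = 263.2500 mm²
Σ(r_i+r_j)·cross = 20007.0000 → first moment M = |Σ|/6 = 3334.5000
R_c = M/A = 3334.5000/263.2500 = 12.6667 mm
θ = 313° = 5.462881 rad
V = θ·R_c·A = 5.462881·12.6667·263.2500 = 18215.975 mm³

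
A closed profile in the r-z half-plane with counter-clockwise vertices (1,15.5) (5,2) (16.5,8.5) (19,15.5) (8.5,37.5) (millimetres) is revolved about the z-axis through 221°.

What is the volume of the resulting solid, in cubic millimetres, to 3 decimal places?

Volume = 12833.553 mm³

Profile (r,z), 5 vertices: (1,15.5) (5,2) (16.5,8.5) (19,15.5) (8.5,37.5)
edge 0: (1,15.5)→(5,2)  cross = 1·2 − 5·15.5 = -75.5000; (r_i+r_j)·cross = 6·-75.5000 = -453.0000
edge 1: (5,2)→(16.5,8.5)  cross = 5·8.5 − 16.5·2 = 9.5000; (r_i+r_j)·cross = 21.5·9.5000 = 204.2500
edge 2: (16.5,8.5)→(19,15.5)  cross = 16.5·15.5 − 19·8.5 = 94.2500; (r_i+r_j)·cross = 35.5·94.2500 = 3345.8750
edge 3: (19,15.5)→(8.5,37.5)  cross = 19·37.5 − 8.5·15.5 = 580.7500; (r_i+r_j)·cross = 27.5·580.7500 = 15970.6250
edge 4: (8.5,37.5)→(1,15.5)  cross = 8.5·15.5 − 1·37.5 = 94.2500; (r_i+r_j)·cross = 9.5·94.2500 = 895.3750
Σcross = 703.2500 → A = |Σcross|/2 = 351.6250 mm²
Σ(r_i+r_j)·cross = 19963.1250 → first moment M = |Σ|/6 = 3327.1875
R_c = M/A = 3327.1875/351.6250 = 9.4623 mm
θ = 221° = 3.857178 rad
V = θ·R_c·A = 3.857178·9.4623·351.6250 = 12833.553 mm³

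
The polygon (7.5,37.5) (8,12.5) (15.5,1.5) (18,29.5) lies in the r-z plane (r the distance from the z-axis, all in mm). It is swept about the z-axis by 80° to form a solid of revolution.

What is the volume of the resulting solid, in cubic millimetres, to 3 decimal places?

Volume = 4308.869 mm³

Profile (r,z), 4 vertices: (7.5,37.5) (8,12.5) (15.5,1.5) (18,29.5)
edge 0: (7.5,37.5)→(8,12.5)  cross = 7.5·12.5 − 8·37.5 = -206.2500; (r_i+r_j)·cross = 15.5·-206.2500 = -3196.8750
edge 1: (8,12.5)→(15.5,1.5)  cross = 8·1.5 − 15.5·12.5 = -181.7500; (r_i+r_j)·cross = 23.5·-181.7500 = -4271.1250
edge 2: (15.5,1.5)→(18,29.5)  cross = 15.5·29.5 − 18·1.5 = 430.2500; (r_i+r_j)·cross = 33.5·430.2500 = 14413.3750
edge 3: (18,29.5)→(7.5,37.5)  cross = 18·37.5 − 7.5·29.5 = 453.7500; (r_i+r_j)·cross = 25.5·453.7500 = 11570.6250
Σcross = 496.0000 → A = |Σcross|/2 = 248.0000 mm²
Σ(r_i+r_j)·cross = 18516.0000 → first moment M = |Σ|/6 = 3086.0000
R_c = M/A = 3086.0000/248.0000 = 12.4435 mm
θ = 80° = 1.396263 rad
V = θ·R_c·A = 1.396263·12.4435·248.0000 = 4308.869 mm³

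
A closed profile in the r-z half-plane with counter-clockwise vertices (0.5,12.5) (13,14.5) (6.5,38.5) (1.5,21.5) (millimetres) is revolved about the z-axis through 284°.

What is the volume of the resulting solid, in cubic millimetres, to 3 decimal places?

Profile (r,z), 4 vertices: (0.5,12.5) (13,14.5) (6.5,38.5) (1.5,21.5)
edge 0: (0.5,12.5)→(13,14.5)  cross = 0.5·14.5 − 13·12.5 = -155.2500; (r_i+r_j)·cross = 13.5·-155.2500 = -2095.8750
edge 1: (13,14.5)→(6.5,38.5)  cross = 13·38.5 − 6.5·14.5 = 406.2500; (r_i+r_j)·cross = 19.5·406.2500 = 7921.8750
edge 2: (6.5,38.5)→(1.5,21.5)  cross = 6.5·21.5 − 1.5·38.5 = 82.0000; (r_i+r_j)·cross = 8·82.0000 = 656.0000
edge 3: (1.5,21.5)→(0.5,12.5)  cross = 1.5·12.5 − 0.5·21.5 = 8.0000; (r_i+r_j)·cross = 2·8.0000 = 16.0000
Σcross = 341.0000 → A = |Σcross|/2 = 170.5000 mm²
Σ(r_i+r_j)·cross = 6498.0000 → first moment M = |Σ|/6 = 1083.0000
R_c = M/A = 1083.0000/170.5000 = 6.3519 mm
θ = 284° = 4.956735 rad
V = θ·R_c·A = 4.956735·6.3519·170.5000 = 5368.144 mm³

Volume = 5368.144 mm³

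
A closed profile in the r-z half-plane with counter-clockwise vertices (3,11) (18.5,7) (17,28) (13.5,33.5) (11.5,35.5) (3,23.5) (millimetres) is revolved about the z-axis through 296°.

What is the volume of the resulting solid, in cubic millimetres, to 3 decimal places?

Volume = 17720.732 mm³

Profile (r,z), 6 vertices: (3,11) (18.5,7) (17,28) (13.5,33.5) (11.5,35.5) (3,23.5)
edge 0: (3,11)→(18.5,7)  cross = 3·7 − 18.5·11 = -182.5000; (r_i+r_j)·cross = 21.5·-182.5000 = -3923.7500
edge 1: (18.5,7)→(17,28)  cross = 18.5·28 − 17·7 = 399.0000; (r_i+r_j)·cross = 35.5·399.0000 = 14164.5000
edge 2: (17,28)→(13.5,33.5)  cross = 17·33.5 − 13.5·28 = 191.5000; (r_i+r_j)·cross = 30.5·191.5000 = 5840.7500
edge 3: (13.5,33.5)→(11.5,35.5)  cross = 13.5·35.5 − 11.5·33.5 = 94.0000; (r_i+r_j)·cross = 25·94.0000 = 2350.0000
edge 4: (11.5,35.5)→(3,23.5)  cross = 11.5·23.5 − 3·35.5 = 163.7500; (r_i+r_j)·cross = 14.5·163.7500 = 2374.3750
edge 5: (3,23.5)→(3,11)  cross = 3·11 − 3·23.5 = -37.5000; (r_i+r_j)·cross = 6·-37.5000 = -225.0000
Σcross = 628.2500 → A = |Σcross|/2 = 314.1250 mm²
Σ(r_i+r_j)·cross = 20580.8750 → first moment M = |Σ|/6 = 3430.1458
R_c = M/A = 3430.1458/314.1250 = 10.9197 mm
θ = 296° = 5.166175 rad
V = θ·R_c·A = 5.166175·10.9197·314.1250 = 17720.732 mm³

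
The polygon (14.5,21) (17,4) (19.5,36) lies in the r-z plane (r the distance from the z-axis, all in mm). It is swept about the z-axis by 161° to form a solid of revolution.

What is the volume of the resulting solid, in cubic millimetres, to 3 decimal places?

Volume = 2925.892 mm³

Profile (r,z), 3 vertices: (14.5,21) (17,4) (19.5,36)
edge 0: (14.5,21)→(17,4)  cross = 14.5·4 − 17·21 = -299.0000; (r_i+r_j)·cross = 31.5·-299.0000 = -9418.5000
edge 1: (17,4)→(19.5,36)  cross = 17·36 − 19.5·4 = 534.0000; (r_i+r_j)·cross = 36.5·534.0000 = 19491.0000
edge 2: (19.5,36)→(14.5,21)  cross = 19.5·21 − 14.5·36 = -112.5000; (r_i+r_j)·cross = 34·-112.5000 = -3825.0000
Σcross = 122.5000 → A = |Σcross|/2 = 61.2500 mm²
Σ(r_i+r_j)·cross = 6247.5000 → first moment M = |Σ|/6 = 1041.2500
R_c = M/A = 1041.2500/61.2500 = 17.0000 mm
θ = 161° = 2.809980 rad
V = θ·R_c·A = 2.809980·17.0000·61.2500 = 2925.892 mm³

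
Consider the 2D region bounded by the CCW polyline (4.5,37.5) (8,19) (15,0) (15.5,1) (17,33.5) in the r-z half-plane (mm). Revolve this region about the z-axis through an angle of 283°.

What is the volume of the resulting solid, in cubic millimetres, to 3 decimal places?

Profile (r,z), 5 vertices: (4.5,37.5) (8,19) (15,0) (15.5,1) (17,33.5)
edge 0: (4.5,37.5)→(8,19)  cross = 4.5·19 − 8·37.5 = -214.5000; (r_i+r_j)·cross = 12.5·-214.5000 = -2681.2500
edge 1: (8,19)→(15,0)  cross = 8·0 − 15·19 = -285.0000; (r_i+r_j)·cross = 23·-285.0000 = -6555.0000
edge 2: (15,0)→(15.5,1)  cross = 15·1 − 15.5·0 = 15.0000; (r_i+r_j)·cross = 30.5·15.0000 = 457.5000
edge 3: (15.5,1)→(17,33.5)  cross = 15.5·33.5 − 17·1 = 502.2500; (r_i+r_j)·cross = 32.5·502.2500 = 16323.1250
edge 4: (17,33.5)→(4.5,37.5)  cross = 17·37.5 − 4.5·33.5 = 486.7500; (r_i+r_j)·cross = 21.5·486.7500 = 10465.1250
Σcross = 504.5000 → A = |Σcross|/2 = 252.2500 mm²
Σ(r_i+r_j)·cross = 18009.5000 → first moment M = |Σ|/6 = 3001.5833
R_c = M/A = 3001.5833/252.2500 = 11.8992 mm
θ = 283° = 4.939282 rad
V = θ·R_c·A = 4.939282·11.8992·252.2500 = 14825.666 mm³

Volume = 14825.666 mm³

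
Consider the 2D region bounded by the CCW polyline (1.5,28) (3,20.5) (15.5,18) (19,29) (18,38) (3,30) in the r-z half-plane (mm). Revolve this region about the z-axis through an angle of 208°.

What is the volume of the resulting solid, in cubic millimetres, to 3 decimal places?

Profile (r,z), 6 vertices: (1.5,28) (3,20.5) (15.5,18) (19,29) (18,38) (3,30)
edge 0: (1.5,28)→(3,20.5)  cross = 1.5·20.5 − 3·28 = -53.2500; (r_i+r_j)·cross = 4.5·-53.2500 = -239.6250
edge 1: (3,20.5)→(15.5,18)  cross = 3·18 − 15.5·20.5 = -263.7500; (r_i+r_j)·cross = 18.5·-263.7500 = -4879.3750
edge 2: (15.5,18)→(19,29)  cross = 15.5·29 − 19·18 = 107.5000; (r_i+r_j)·cross = 34.5·107.5000 = 3708.7500
edge 3: (19,29)→(18,38)  cross = 19·38 − 18·29 = 200.0000; (r_i+r_j)·cross = 37·200.0000 = 7400.0000
edge 4: (18,38)→(3,30)  cross = 18·30 − 3·38 = 426.0000; (r_i+r_j)·cross = 21·426.0000 = 8946.0000
edge 5: (3,30)→(1.5,28)  cross = 3·28 − 1.5·30 = 39.0000; (r_i+r_j)·cross = 4.5·39.0000 = 175.5000
Σcross = 455.5000 → A = |Σcross|/2 = 227.7500 mm²
Σ(r_i+r_j)·cross = 15111.2500 → first moment M = |Σ|/6 = 2518.5417
R_c = M/A = 2518.5417/227.7500 = 11.0584 mm
θ = 208° = 3.630285 rad
V = θ·R_c·A = 3.630285·11.0584·227.7500 = 9143.024 mm³

Volume = 9143.024 mm³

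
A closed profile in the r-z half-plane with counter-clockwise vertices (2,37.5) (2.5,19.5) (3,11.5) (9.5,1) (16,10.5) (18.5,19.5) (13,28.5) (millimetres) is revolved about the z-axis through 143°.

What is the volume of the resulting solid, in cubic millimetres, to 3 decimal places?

Volume = 8128.264 mm³

Profile (r,z), 7 vertices: (2,37.5) (2.5,19.5) (3,11.5) (9.5,1) (16,10.5) (18.5,19.5) (13,28.5)
edge 0: (2,37.5)→(2.5,19.5)  cross = 2·19.5 − 2.5·37.5 = -54.7500; (r_i+r_j)·cross = 4.5·-54.7500 = -246.3750
edge 1: (2.5,19.5)→(3,11.5)  cross = 2.5·11.5 − 3·19.5 = -29.7500; (r_i+r_j)·cross = 5.5·-29.7500 = -163.6250
edge 2: (3,11.5)→(9.5,1)  cross = 3·1 − 9.5·11.5 = -106.2500; (r_i+r_j)·cross = 12.5·-106.2500 = -1328.1250
edge 3: (9.5,1)→(16,10.5)  cross = 9.5·10.5 − 16·1 = 83.7500; (r_i+r_j)·cross = 25.5·83.7500 = 2135.6250
edge 4: (16,10.5)→(18.5,19.5)  cross = 16·19.5 − 18.5·10.5 = 117.7500; (r_i+r_j)·cross = 34.5·117.7500 = 4062.3750
edge 5: (18.5,19.5)→(13,28.5)  cross = 18.5·28.5 − 13·19.5 = 273.7500; (r_i+r_j)·cross = 31.5·273.7500 = 8623.1250
edge 6: (13,28.5)→(2,37.5)  cross = 13·37.5 − 2·28.5 = 430.5000; (r_i+r_j)·cross = 15·430.5000 = 6457.5000
Σcross = 715.0000 → A = |Σcross|/2 = 357.5000 mm²
Σ(r_i+r_j)·cross = 19540.5000 → first moment M = |Σ|/6 = 3256.7500
R_c = M/A = 3256.7500/357.5000 = 9.1098 mm
θ = 143° = 2.495821 rad
V = θ·R_c·A = 2.495821·9.1098·357.5000 = 8128.264 mm³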